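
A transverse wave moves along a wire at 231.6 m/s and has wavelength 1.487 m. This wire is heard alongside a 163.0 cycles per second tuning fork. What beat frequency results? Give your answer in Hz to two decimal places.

Source frequency f = v/λ = 231.6/1.487 = 155.7498 Hz.
f_beat = |155.7498 − 163.0| = 7.25 Hz.

7.25 Hz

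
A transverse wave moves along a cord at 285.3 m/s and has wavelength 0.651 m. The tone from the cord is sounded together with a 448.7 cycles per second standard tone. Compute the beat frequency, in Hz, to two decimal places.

Source frequency f = v/λ = 285.3/0.651 = 438.2488 Hz.
f_beat = |438.2488 − 448.7| = 10.45 Hz.

10.45 Hz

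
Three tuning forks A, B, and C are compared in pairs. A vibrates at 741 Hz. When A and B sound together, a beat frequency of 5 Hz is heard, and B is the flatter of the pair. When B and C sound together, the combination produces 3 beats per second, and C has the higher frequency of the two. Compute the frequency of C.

739 Hz

B is below A, so f_B = 741 − 5 = 736 Hz.
C is above B, so f_C = 736 + 3 = 739 Hz.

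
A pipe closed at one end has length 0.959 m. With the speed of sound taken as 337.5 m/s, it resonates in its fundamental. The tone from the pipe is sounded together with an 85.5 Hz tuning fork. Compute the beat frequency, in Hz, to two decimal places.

2.48 Hz

Closed pipe (odd harmonics): f_n = n·v/(4L) = 1·337.5/(4·0.959) = 87.9823 Hz.
f_beat = |87.9823 − 85.5| = 2.48 Hz.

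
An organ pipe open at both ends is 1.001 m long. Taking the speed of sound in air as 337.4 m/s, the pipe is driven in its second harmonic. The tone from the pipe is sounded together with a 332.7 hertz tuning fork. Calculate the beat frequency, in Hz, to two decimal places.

4.36 Hz

Open pipe: f_n = n·v/(2L) = 2·337.4/(2·1.001) = 337.0629 Hz.
f_beat = |337.0629 − 332.7| = 4.36 Hz.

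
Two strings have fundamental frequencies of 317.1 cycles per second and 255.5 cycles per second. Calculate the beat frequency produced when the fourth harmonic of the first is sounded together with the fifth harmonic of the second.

Fourth harmonic of the first: 4·317.1 = 1268.4 Hz.
Fifth harmonic of the second: 5·255.5 = 1277.5 Hz.
f_beat = |1268.4 − 1277.5| = 9.1 Hz.

9.1 Hz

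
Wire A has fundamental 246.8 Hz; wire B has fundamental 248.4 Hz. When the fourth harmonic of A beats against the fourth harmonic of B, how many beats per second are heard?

6.4 Hz

Fourth harmonic of the first: 4·246.8 = 987.2 Hz.
Fourth harmonic of the second: 4·248.4 = 993.6 Hz.
f_beat = |987.2 − 993.6| = 6.4 Hz.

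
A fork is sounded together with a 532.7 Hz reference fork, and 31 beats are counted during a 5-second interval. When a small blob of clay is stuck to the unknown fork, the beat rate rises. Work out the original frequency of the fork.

526.5 Hz

Beat frequency = 31/5 = 6.2 Hz.
|f − 532.7| = 6.2, so the fork was at either 526.5 Hz or 538.9 Hz.
Adding mass to a fork lowers its frequency; the adjustment lowers the fork's frequency.
The beat rate rose, so the adjustment moved the fork further from 532.7 Hz — it was already below the reference.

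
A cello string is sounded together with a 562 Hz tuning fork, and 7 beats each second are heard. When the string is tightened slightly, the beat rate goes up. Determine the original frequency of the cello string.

|f − 562| = 7, so the cello string was at either 555 Hz or 569 Hz.
Increasing tension raises a string's frequency; the adjustment raises the cello string's frequency.
The beat rate rose, so the adjustment moved the cello string further from 562 Hz — it was already above the reference.

569 Hz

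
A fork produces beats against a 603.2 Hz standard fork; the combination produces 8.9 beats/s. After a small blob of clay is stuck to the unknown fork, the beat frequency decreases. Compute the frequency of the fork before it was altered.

|f − 603.2| = 8.9, so the fork was at either 594.3 Hz or 612.1 Hz.
Adding mass to a fork lowers its frequency; the adjustment lowers the fork's frequency.
The beat rate fell, so the adjustment moved the fork toward 603.2 Hz — it must have started above the reference.

612.1 Hz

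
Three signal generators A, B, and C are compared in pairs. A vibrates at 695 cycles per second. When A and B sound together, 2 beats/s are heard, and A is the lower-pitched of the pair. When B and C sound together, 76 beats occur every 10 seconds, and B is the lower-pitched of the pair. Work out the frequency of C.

B is above A, so f_B = 695 + 2 = 697 Hz.
B–C: Beat frequency = 76/10 = 7.6 Hz.
C is above B, so f_C = 697 + 7.6 = 704.6 Hz.

704.6 Hz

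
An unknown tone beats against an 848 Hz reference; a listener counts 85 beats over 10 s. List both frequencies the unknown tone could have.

839.5 Hz or 856.5 Hz

Beat frequency = 85/10 = 8.5 Hz.
|f − 848| = 8.5, so f = 848 ± 8.5.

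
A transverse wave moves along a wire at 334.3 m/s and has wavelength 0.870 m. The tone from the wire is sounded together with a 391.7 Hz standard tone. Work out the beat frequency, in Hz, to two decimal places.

Source frequency f = v/λ = 334.3/0.870 = 384.2529 Hz.
f_beat = |384.2529 − 391.7| = 7.45 Hz.

7.45 Hz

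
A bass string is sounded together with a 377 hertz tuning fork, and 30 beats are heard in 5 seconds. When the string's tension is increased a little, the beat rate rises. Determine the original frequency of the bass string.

383 Hz

Beat frequency = 30/5 = 6 Hz.
|f − 377| = 6, so the bass string was at either 371 Hz or 383 Hz.
Higher tension means higher frequency; the adjustment raises the bass string's frequency.
The beat rate rose, so the adjustment moved the bass string further from 377 Hz — it was already above the reference.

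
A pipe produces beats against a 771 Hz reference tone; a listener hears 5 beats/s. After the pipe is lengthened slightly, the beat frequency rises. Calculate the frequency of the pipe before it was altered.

|f − 771| = 5, so the pipe was at either 766 Hz or 776 Hz.
A longer pipe has a lower fundamental; the adjustment lowers the pipe's frequency.
The beat rate rose, so the adjustment moved the pipe further from 771 Hz — it was already below the reference.

766 Hz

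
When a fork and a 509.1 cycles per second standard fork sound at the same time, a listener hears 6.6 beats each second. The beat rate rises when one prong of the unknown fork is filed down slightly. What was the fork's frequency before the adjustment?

515.7 Hz

|f − 509.1| = 6.6, so the fork was at either 502.5 Hz or 515.7 Hz.
Filing a prong removes mass and raises the fork's frequency; the adjustment raises the fork's frequency.
The beat rate rose, so the adjustment moved the fork further from 509.1 Hz — it was already above the reference.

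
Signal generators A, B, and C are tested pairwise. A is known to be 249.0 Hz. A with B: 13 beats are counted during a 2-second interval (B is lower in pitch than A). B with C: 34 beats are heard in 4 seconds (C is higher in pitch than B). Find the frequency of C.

251 Hz

A–B: Beat frequency = 13/2 = 6.5 Hz.
B is below A, so f_B = 249.0 − 6.5 = 242.5 Hz.
B–C: Beat frequency = 34/4 = 8.5 Hz.
C is above B, so f_C = 242.5 + 8.5 = 251 Hz.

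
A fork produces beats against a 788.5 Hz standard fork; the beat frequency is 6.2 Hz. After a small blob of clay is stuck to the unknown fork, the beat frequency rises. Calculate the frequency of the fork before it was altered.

|f − 788.5| = 6.2, so the fork was at either 782.3 Hz or 794.7 Hz.
Adding mass to a fork lowers its frequency; the adjustment lowers the fork's frequency.
The beat rate rose, so the adjustment moved the fork further from 788.5 Hz — it was already below the reference.

782.3 Hz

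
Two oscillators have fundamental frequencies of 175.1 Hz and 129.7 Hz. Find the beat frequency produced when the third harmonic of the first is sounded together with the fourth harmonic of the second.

6.5 Hz

Third harmonic of the first: 3·175.1 = 525.3 Hz.
Fourth harmonic of the second: 4·129.7 = 518.8 Hz.
f_beat = |525.3 − 518.8| = 6.5 Hz.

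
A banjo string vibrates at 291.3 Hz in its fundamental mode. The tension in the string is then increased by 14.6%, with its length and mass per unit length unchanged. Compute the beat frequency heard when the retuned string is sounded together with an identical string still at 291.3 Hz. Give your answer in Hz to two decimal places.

20.54 Hz

For a string, f ∝ √T, so the new frequency is 291.3·√1.146 = 311.8407 Hz.
f_beat = |311.8407 − 291.3| = 20.54 Hz.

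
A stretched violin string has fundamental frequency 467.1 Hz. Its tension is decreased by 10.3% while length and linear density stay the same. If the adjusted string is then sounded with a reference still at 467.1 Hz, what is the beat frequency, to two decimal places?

24.71 Hz

For a string, f ∝ √T, so the new frequency is 467.1·√0.897 = 442.3908 Hz.
f_beat = |442.3908 − 467.1| = 24.71 Hz.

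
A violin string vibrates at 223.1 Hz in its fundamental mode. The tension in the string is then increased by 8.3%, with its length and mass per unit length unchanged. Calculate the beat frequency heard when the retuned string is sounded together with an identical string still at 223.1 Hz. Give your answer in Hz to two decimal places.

9.07 Hz

For a string, f ∝ √T, so the new frequency is 223.1·√1.083 = 232.1741 Hz.
f_beat = |232.1741 − 223.1| = 9.07 Hz.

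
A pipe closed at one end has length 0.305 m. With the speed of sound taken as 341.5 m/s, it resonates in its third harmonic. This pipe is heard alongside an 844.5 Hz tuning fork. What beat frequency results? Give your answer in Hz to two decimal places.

Closed pipe (odd harmonics): f_n = n·v/(4L) = 3·341.5/(4·0.305) = 839.7541 Hz.
f_beat = |839.7541 − 844.5| = 4.75 Hz.

4.75 Hz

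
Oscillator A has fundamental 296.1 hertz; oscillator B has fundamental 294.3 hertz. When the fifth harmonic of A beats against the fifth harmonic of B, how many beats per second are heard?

Fifth harmonic of the first: 5·296.1 = 1480.5 Hz.
Fifth harmonic of the second: 5·294.3 = 1471.5 Hz.
f_beat = |1480.5 − 1471.5| = 9.0 Hz.

9.0 Hz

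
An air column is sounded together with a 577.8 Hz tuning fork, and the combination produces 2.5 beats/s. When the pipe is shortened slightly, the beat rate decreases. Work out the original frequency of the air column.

575.3 Hz

|f − 577.8| = 2.5, so the air column was at either 575.3 Hz or 580.3 Hz.
A shorter pipe has a higher fundamental; the adjustment raises the air column's frequency.
The beat rate fell, so the adjustment moved the air column toward 577.8 Hz — it must have started below the reference.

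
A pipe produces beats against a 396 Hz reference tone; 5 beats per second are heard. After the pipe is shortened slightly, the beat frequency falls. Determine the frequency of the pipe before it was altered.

391 Hz

|f − 396| = 5, so the pipe was at either 391 Hz or 401 Hz.
A shorter pipe has a higher fundamental; the adjustment raises the pipe's frequency.
The beat rate fell, so the adjustment moved the pipe toward 396 Hz — it must have started below the reference.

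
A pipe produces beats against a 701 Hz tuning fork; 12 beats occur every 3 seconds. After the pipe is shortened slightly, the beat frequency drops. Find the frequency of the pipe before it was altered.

Beat frequency = 12/3 = 4 Hz.
|f − 701| = 4, so the pipe was at either 697 Hz or 705 Hz.
A shorter pipe has a higher fundamental; the adjustment raises the pipe's frequency.
The beat rate fell, so the adjustment moved the pipe toward 701 Hz — it must have started below the reference.

697 Hz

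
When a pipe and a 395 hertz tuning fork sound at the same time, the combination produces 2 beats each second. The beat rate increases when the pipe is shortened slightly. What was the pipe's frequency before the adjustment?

397 Hz

|f − 395| = 2, so the pipe was at either 393 Hz or 397 Hz.
A shorter pipe has a higher fundamental; the adjustment raises the pipe's frequency.
The beat rate rose, so the adjustment moved the pipe further from 395 Hz — it was already above the reference.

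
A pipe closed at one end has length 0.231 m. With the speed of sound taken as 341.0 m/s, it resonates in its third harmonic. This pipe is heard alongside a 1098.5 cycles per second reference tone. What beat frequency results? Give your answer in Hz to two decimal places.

Closed pipe (odd harmonics): f_n = n·v/(4L) = 3·341.0/(4·0.231) = 1107.1429 Hz.
f_beat = |1107.1429 − 1098.5| = 8.64 Hz.

8.64 Hz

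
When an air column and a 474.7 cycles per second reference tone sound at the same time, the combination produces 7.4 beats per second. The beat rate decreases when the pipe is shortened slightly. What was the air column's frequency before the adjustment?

467.3 Hz

|f − 474.7| = 7.4, so the air column was at either 467.3 Hz or 482.1 Hz.
A shorter pipe has a higher fundamental; the adjustment raises the air column's frequency.
The beat rate fell, so the adjustment moved the air column toward 474.7 Hz — it must have started below the reference.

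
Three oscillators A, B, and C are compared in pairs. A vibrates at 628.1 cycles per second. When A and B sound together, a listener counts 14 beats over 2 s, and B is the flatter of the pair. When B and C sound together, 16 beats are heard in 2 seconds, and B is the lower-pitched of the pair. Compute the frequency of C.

A–B: Beat frequency = 14/2 = 7 Hz.
B is below A, so f_B = 628.1 − 7 = 621.1 Hz.
B–C: Beat frequency = 16/2 = 8 Hz.
C is above B, so f_C = 621.1 + 8 = 629.1 Hz.

629.1 Hz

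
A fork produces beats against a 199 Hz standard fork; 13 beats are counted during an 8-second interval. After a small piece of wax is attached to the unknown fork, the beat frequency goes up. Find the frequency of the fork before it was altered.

Beat frequency = 13/8 = 1.625 Hz.
|f − 199| = 1.625, so the fork was at either 197.375 Hz or 200.625 Hz.
Loading a fork with wax lowers its frequency; the adjustment lowers the fork's frequency.
The beat rate rose, so the adjustment moved the fork further from 199 Hz — it was already below the reference.

197.375 Hz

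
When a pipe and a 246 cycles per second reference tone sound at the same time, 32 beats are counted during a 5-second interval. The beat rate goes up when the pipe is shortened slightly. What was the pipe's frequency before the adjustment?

252.4 Hz

Beat frequency = 32/5 = 6.4 Hz.
|f − 246| = 6.4, so the pipe was at either 239.6 Hz or 252.4 Hz.
A shorter pipe has a higher fundamental; the adjustment raises the pipe's frequency.
The beat rate rose, so the adjustment moved the pipe further from 246 Hz — it was already above the reference.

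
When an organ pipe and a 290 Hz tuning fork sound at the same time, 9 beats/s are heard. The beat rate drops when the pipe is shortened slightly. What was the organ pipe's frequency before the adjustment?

|f − 290| = 9, so the organ pipe was at either 281 Hz or 299 Hz.
A shorter pipe has a higher fundamental; the adjustment raises the organ pipe's frequency.
The beat rate fell, so the adjustment moved the organ pipe toward 290 Hz — it must have started below the reference.

281 Hz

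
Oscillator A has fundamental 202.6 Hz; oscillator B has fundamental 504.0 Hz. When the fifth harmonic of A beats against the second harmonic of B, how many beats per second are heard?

5.0 Hz

Fifth harmonic of the first: 5·202.6 = 1013.0 Hz.
Second harmonic of the second: 2·504.0 = 1008.0 Hz.
f_beat = |1013.0 − 1008.0| = 5.0 Hz.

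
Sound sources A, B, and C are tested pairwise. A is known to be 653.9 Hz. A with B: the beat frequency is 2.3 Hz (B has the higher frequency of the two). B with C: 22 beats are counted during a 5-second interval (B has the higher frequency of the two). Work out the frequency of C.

B is above A, so f_B = 653.9 + 2.3 = 656.2 Hz.
B–C: Beat frequency = 22/5 = 4.4 Hz.
C is below B, so f_C = 656.2 − 4.4 = 651.8 Hz.

651.8 Hz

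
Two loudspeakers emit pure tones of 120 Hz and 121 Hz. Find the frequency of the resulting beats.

Beats arise from superposition of two nearby frequencies; the beat rate is |f₁ − f₂|.
|120 − 121| = 1 Hz.

1 Hz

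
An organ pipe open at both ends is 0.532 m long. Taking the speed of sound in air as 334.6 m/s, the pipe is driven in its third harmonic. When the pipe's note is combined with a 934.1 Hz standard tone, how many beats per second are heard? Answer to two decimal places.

Open pipe: f_n = n·v/(2L) = 3·334.6/(2·0.532) = 943.4211 Hz.
f_beat = |943.4211 − 934.1| = 9.32 Hz.

9.32 Hz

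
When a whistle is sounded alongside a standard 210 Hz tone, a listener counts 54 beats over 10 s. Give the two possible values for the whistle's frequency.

Beat frequency = 54/10 = 5.4 Hz.
|f − 210| = 5.4, so f = 210 ± 5.4.

204.6 Hz or 215.4 Hz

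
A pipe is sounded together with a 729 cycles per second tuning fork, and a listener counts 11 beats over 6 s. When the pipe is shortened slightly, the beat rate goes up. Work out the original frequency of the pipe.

730.8333 Hz

Beat frequency = 11/6 = 1.8333 Hz.
|f − 729| = 1.8333, so the pipe was at either 727.1667 Hz or 730.8333 Hz.
A shorter pipe has a higher fundamental; the adjustment raises the pipe's frequency.
The beat rate rose, so the adjustment moved the pipe further from 729 Hz — it was already above the reference.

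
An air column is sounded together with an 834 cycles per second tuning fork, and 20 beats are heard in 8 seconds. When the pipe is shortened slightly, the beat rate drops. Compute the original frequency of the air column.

Beat frequency = 20/8 = 2.5 Hz.
|f − 834| = 2.5, so the air column was at either 831.5 Hz or 836.5 Hz.
A shorter pipe has a higher fundamental; the adjustment raises the air column's frequency.
The beat rate fell, so the adjustment moved the air column toward 834 Hz — it must have started below the reference.

831.5 Hz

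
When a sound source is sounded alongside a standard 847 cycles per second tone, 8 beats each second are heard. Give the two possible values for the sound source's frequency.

|f − 847| = 8, so f = 847 ± 8.

839 Hz or 855 Hz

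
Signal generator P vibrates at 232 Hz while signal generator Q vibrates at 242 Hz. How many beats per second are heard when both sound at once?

10 Hz

f_beat = |f₁ − f₂|.
|232 − 242| = 10 Hz.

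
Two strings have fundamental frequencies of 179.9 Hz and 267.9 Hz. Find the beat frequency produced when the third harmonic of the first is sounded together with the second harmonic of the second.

Third harmonic of the first: 3·179.9 = 539.7 Hz.
Second harmonic of the second: 2·267.9 = 535.8 Hz.
f_beat = |539.7 − 535.8| = 3.9 Hz.

3.9 Hz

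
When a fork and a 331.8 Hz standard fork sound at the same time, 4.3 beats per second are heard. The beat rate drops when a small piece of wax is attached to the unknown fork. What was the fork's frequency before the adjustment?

|f − 331.8| = 4.3, so the fork was at either 327.5 Hz or 336.1 Hz.
Loading a fork with wax lowers its frequency; the adjustment lowers the fork's frequency.
The beat rate fell, so the adjustment moved the fork toward 331.8 Hz — it must have started above the reference.

336.1 Hz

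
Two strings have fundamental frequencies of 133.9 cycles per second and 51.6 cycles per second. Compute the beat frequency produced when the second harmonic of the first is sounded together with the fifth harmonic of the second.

9.8 Hz

Second harmonic of the first: 2·133.9 = 267.8 Hz.
Fifth harmonic of the second: 5·51.6 = 258.0 Hz.
f_beat = |267.8 − 258.0| = 9.8 Hz.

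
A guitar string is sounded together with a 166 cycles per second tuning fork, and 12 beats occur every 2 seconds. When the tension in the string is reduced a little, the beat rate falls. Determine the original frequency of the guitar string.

Beat frequency = 12/2 = 6 Hz.
|f − 166| = 6, so the guitar string was at either 160 Hz or 172 Hz.
Lower tension means lower frequency; the adjustment lowers the guitar string's frequency.
The beat rate fell, so the adjustment moved the guitar string toward 166 Hz — it must have started above the reference.

172 Hz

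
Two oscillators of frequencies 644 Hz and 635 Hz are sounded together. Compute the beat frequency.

9 Hz

The beat frequency equals the magnitude of the frequency difference.
|644 − 635| = 9 Hz.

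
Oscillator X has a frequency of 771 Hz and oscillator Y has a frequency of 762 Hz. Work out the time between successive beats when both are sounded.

0.111 s

f_beat = |771 − 762| = 9 Hz.
Beat period T = 1 / f_beat = 1 / 9 s.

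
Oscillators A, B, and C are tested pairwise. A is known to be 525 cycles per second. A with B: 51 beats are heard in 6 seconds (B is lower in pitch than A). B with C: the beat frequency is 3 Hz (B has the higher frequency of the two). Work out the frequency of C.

A–B: Beat frequency = 51/6 = 8.5 Hz.
B is below A, so f_B = 525 − 8.5 = 516.5 Hz.
C is below B, so f_C = 516.5 − 3 = 513.5 Hz.

513.5 Hz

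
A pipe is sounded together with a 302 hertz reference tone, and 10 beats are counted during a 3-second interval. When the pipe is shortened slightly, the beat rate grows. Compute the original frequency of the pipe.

Beat frequency = 10/3 = 3.3333 Hz.
|f − 302| = 3.3333, so the pipe was at either 298.6667 Hz or 305.3333 Hz.
A shorter pipe has a higher fundamental; the adjustment raises the pipe's frequency.
The beat rate rose, so the adjustment moved the pipe further from 302 Hz — it was already above the reference.

305.3333 Hz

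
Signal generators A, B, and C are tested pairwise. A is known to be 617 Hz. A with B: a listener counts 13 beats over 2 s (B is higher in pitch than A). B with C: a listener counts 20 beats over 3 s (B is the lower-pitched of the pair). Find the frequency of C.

630.1667 Hz

A–B: Beat frequency = 13/2 = 6.5 Hz.
B is above A, so f_B = 617 + 6.5 = 623.5 Hz.
B–C: Beat frequency = 20/3 = 6.6667 Hz.
C is above B, so f_C = 623.5 + 6.6667 = 630.1667 Hz.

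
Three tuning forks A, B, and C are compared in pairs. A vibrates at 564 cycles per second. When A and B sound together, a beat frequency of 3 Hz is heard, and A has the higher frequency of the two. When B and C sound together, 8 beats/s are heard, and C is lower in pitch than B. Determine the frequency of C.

553 Hz

B is below A, so f_B = 564 − 3 = 561 Hz.
C is below B, so f_C = 561 − 8 = 553 Hz.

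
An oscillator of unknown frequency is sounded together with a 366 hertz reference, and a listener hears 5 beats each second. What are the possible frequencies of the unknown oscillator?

|f − 366| = 5, so f = 366 ± 5.

361 Hz or 371 Hz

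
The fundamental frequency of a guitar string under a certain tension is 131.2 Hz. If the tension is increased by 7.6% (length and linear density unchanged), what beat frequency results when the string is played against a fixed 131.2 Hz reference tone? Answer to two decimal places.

4.89 Hz

For a string, f ∝ √T, so the new frequency is 131.2·√1.076 = 136.0943 Hz.
f_beat = |136.0943 − 131.2| = 4.89 Hz.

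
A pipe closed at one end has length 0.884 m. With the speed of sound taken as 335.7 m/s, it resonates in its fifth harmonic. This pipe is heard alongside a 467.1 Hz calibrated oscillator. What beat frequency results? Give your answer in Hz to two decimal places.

7.59 Hz

Closed pipe (odd harmonics): f_n = n·v/(4L) = 5·335.7/(4·0.884) = 474.6889 Hz.
f_beat = |474.6889 − 467.1| = 7.59 Hz.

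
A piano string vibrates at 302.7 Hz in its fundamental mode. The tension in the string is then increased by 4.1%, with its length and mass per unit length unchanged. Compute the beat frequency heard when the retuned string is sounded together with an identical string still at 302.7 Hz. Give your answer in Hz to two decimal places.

For a string, f ∝ √T, so the new frequency is 302.7·√1.041 = 308.8430 Hz.
f_beat = |308.8430 − 302.7| = 6.14 Hz.

6.14 Hz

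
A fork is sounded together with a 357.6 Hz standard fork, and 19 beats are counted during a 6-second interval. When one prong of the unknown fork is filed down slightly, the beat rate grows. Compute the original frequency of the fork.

360.7667 Hz

Beat frequency = 19/6 = 3.1667 Hz.
|f − 357.6| = 3.1667, so the fork was at either 354.4333 Hz or 360.7667 Hz.
Filing a prong removes mass and raises the fork's frequency; the adjustment raises the fork's frequency.
The beat rate rose, so the adjustment moved the fork further from 357.6 Hz — it was already above the reference.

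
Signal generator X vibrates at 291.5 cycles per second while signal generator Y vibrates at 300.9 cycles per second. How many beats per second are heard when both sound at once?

9.4 Hz

The beat frequency equals the magnitude of the frequency difference.
|291.5 − 300.9| = 9.4 Hz.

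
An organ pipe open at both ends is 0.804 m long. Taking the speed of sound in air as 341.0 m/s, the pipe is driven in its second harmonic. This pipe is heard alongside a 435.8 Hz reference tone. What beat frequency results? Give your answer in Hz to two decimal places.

11.67 Hz

Open pipe: f_n = n·v/(2L) = 2·341.0/(2·0.804) = 424.1294 Hz.
f_beat = |424.1294 − 435.8| = 11.67 Hz.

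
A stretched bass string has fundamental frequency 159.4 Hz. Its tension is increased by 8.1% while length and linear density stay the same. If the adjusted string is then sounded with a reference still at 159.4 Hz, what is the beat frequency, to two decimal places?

6.33 Hz

For a string, f ∝ √T, so the new frequency is 159.4·√1.081 = 165.7300 Hz.
f_beat = |165.7300 − 159.4| = 6.33 Hz.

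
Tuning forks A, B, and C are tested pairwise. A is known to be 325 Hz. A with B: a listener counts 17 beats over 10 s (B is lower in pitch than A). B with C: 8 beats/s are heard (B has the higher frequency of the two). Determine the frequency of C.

315.3 Hz

A–B: Beat frequency = 17/10 = 1.7 Hz.
B is below A, so f_B = 325 − 1.7 = 323.3 Hz.
C is below B, so f_C = 323.3 − 8 = 315.3 Hz.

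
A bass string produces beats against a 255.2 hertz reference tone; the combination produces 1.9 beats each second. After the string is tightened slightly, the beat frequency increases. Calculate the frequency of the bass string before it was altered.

|f − 255.2| = 1.9, so the bass string was at either 253.3 Hz or 257.1 Hz.
Increasing tension raises a string's frequency; the adjustment raises the bass string's frequency.
The beat rate rose, so the adjustment moved the bass string further from 255.2 Hz — it was already above the reference.

257.1 Hz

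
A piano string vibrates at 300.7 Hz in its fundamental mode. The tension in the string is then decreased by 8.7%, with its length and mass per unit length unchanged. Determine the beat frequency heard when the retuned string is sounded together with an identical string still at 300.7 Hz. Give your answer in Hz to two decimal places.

For a string, f ∝ √T, so the new frequency is 300.7·√0.913 = 287.3220 Hz.
f_beat = |287.3220 − 300.7| = 13.38 Hz.

13.38 Hz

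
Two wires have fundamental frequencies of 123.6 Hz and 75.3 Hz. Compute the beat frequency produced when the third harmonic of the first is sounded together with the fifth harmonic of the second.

5.7 Hz

Third harmonic of the first: 3·123.6 = 370.8 Hz.
Fifth harmonic of the second: 5·75.3 = 376.5 Hz.
f_beat = |370.8 − 376.5| = 5.7 Hz.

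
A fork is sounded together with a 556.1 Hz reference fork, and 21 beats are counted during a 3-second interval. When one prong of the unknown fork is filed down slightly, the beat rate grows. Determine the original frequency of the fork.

563.1 Hz

Beat frequency = 21/3 = 7 Hz.
|f − 556.1| = 7, so the fork was at either 549.1 Hz or 563.1 Hz.
Filing a prong removes mass and raises the fork's frequency; the adjustment raises the fork's frequency.
The beat rate rose, so the adjustment moved the fork further from 556.1 Hz — it was already above the reference.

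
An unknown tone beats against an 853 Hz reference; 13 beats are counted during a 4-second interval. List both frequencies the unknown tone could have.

849.75 Hz or 856.25 Hz

Beat frequency = 13/4 = 3.25 Hz.
|f − 853| = 3.25, so f = 853 ± 3.25.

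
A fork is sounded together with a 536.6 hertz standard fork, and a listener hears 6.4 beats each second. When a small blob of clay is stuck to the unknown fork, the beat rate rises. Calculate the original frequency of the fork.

530.2 Hz

|f − 536.6| = 6.4, so the fork was at either 530.2 Hz or 543 Hz.
Adding mass to a fork lowers its frequency; the adjustment lowers the fork's frequency.
The beat rate rose, so the adjustment moved the fork further from 536.6 Hz — it was already below the reference.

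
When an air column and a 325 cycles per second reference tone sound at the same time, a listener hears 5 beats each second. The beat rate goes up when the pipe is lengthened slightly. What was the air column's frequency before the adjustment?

320 Hz

|f − 325| = 5, so the air column was at either 320 Hz or 330 Hz.
A longer pipe has a lower fundamental; the adjustment lowers the air column's frequency.
The beat rate rose, so the adjustment moved the air column further from 325 Hz — it was already below the reference.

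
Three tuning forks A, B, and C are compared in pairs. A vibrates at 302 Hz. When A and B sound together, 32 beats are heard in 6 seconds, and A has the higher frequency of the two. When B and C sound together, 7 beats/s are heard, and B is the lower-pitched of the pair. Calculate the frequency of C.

A–B: Beat frequency = 32/6 = 5.3333 Hz.
B is below A, so f_B = 302 − 5.3333 = 296.6667 Hz.
C is above B, so f_C = 296.6667 + 7 = 303.6667 Hz.

303.6667 Hz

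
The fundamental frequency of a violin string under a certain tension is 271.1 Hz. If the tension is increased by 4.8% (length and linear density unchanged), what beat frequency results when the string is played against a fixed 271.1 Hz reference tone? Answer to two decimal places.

6.43 Hz

For a string, f ∝ √T, so the new frequency is 271.1·√1.048 = 277.5301 Hz.
f_beat = |277.5301 − 271.1| = 6.43 Hz.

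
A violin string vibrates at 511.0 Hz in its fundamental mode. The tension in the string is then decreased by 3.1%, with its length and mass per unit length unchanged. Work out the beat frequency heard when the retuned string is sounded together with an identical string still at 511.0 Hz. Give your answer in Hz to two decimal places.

7.98 Hz

For a string, f ∝ √T, so the new frequency is 511.0·√0.969 = 503.0171 Hz.
f_beat = |503.0171 − 511.0| = 7.98 Hz.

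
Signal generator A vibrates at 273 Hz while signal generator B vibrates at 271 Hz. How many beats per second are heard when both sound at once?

2 Hz

Beats arise from superposition of two nearby frequencies; the beat rate is |f₁ − f₂|.
|273 − 271| = 2 Hz.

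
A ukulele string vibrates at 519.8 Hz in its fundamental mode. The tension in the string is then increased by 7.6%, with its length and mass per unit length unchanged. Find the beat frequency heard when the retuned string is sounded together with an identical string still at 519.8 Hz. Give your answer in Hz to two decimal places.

19.39 Hz

For a string, f ∝ √T, so the new frequency is 519.8·√1.076 = 539.1907 Hz.
f_beat = |539.1907 − 519.8| = 19.39 Hz.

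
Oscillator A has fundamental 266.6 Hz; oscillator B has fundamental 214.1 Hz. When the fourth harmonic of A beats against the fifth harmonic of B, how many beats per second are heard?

4.1 Hz

Fourth harmonic of the first: 4·266.6 = 1066.4 Hz.
Fifth harmonic of the second: 5·214.1 = 1070.5 Hz.
f_beat = |1066.4 − 1070.5| = 4.1 Hz.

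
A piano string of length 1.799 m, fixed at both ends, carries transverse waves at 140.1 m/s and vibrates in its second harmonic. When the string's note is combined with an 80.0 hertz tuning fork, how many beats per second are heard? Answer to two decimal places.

For a string fixed at both ends, f_n = n·v/(2L) = 2·140.1/(2·1.799) = 77.8766 Hz.
f_beat = |77.8766 − 80.0| = 2.12 Hz.

2.12 Hz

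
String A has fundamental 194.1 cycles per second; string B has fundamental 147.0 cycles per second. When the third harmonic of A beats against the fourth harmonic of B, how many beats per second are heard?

Third harmonic of the first: 3·194.1 = 582.3 Hz.
Fourth harmonic of the second: 4·147.0 = 588.0 Hz.
f_beat = |582.3 − 588.0| = 5.7 Hz.

5.7 Hz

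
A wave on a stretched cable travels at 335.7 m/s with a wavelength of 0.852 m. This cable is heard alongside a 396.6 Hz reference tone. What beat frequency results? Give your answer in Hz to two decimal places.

2.59 Hz

Source frequency f = v/λ = 335.7/0.852 = 394.0141 Hz.
f_beat = |394.0141 − 396.6| = 2.59 Hz.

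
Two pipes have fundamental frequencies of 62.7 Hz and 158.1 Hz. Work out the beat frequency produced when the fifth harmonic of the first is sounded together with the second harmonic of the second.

2.7 Hz

Fifth harmonic of the first: 5·62.7 = 313.5 Hz.
Second harmonic of the second: 2·158.1 = 316.2 Hz.
f_beat = |313.5 − 316.2| = 2.7 Hz.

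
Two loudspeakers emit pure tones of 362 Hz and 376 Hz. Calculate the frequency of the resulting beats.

14 Hz

f_beat = |f₁ − f₂|.
|362 − 376| = 14 Hz.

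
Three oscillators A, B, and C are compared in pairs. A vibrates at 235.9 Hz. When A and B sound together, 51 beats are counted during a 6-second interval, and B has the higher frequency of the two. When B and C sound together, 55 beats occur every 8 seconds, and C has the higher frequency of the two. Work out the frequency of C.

251.275 Hz

A–B: Beat frequency = 51/6 = 8.5 Hz.
B is above A, so f_B = 235.9 + 8.5 = 244.4 Hz.
B–C: Beat frequency = 55/8 = 6.875 Hz.
C is above B, so f_C = 244.4 + 6.875 = 251.275 Hz.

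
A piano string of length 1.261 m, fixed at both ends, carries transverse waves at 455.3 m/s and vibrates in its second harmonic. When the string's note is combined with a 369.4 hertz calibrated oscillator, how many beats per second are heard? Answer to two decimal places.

8.34 Hz

For a string fixed at both ends, f_n = n·v/(2L) = 2·455.3/(2·1.261) = 361.0626 Hz.
f_beat = |361.0626 − 369.4| = 8.34 Hz.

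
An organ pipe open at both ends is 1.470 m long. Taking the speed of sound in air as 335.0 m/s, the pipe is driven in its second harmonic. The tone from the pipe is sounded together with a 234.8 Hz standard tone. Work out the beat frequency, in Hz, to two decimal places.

Open pipe: f_n = n·v/(2L) = 2·335.0/(2·1.470) = 227.8912 Hz.
f_beat = |227.8912 − 234.8| = 6.91 Hz.

6.91 Hz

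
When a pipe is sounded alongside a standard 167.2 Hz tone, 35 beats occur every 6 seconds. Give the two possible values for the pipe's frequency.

161.3667 Hz or 173.0333 Hz

Beat frequency = 35/6 = 5.8333 Hz.
|f − 167.2| = 5.8333, so f = 167.2 ± 5.8333.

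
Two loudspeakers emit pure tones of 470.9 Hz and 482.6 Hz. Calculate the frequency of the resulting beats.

Beats arise from superposition of two nearby frequencies; the beat rate is |f₁ − f₂|.
|470.9 − 482.6| = 11.7 Hz.

11.7 Hz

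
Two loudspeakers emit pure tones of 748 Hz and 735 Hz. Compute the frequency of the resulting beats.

13 Hz

The beat frequency equals the magnitude of the frequency difference.
|748 − 735| = 13 Hz.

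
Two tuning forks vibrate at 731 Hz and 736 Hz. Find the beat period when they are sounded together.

f_beat = |731 − 736| = 5 Hz.
Beat period T = 1 / f_beat = 1 / 5 s.

0.200 s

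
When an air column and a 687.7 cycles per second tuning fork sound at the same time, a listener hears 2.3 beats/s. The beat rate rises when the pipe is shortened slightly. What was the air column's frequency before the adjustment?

690 Hz

|f − 687.7| = 2.3, so the air column was at either 685.4 Hz or 690 Hz.
A shorter pipe has a higher fundamental; the adjustment raises the air column's frequency.
The beat rate rose, so the adjustment moved the air column further from 687.7 Hz — it was already above the reference.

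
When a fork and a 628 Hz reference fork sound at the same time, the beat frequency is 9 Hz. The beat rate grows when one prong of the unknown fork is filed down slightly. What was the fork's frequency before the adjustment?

|f − 628| = 9, so the fork was at either 619 Hz or 637 Hz.
Filing a prong removes mass and raises the fork's frequency; the adjustment raises the fork's frequency.
The beat rate rose, so the adjustment moved the fork further from 628 Hz — it was already above the reference.

637 Hz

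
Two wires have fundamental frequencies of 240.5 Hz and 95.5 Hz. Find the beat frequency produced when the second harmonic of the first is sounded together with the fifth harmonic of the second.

3.5 Hz

Second harmonic of the first: 2·240.5 = 481.0 Hz.
Fifth harmonic of the second: 5·95.5 = 477.5 Hz.
f_beat = |481.0 − 477.5| = 3.5 Hz.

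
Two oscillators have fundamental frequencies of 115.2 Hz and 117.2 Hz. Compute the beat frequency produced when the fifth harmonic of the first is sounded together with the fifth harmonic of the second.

Fifth harmonic of the first: 5·115.2 = 576.0 Hz.
Fifth harmonic of the second: 5·117.2 = 586.0 Hz.
f_beat = |576.0 − 586.0| = 10.0 Hz.

10.0 Hz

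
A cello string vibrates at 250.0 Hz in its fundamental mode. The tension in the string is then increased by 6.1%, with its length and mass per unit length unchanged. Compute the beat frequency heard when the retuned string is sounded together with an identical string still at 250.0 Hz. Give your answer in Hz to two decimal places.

7.51 Hz

For a string, f ∝ √T, so the new frequency is 250.0·√1.061 = 257.5121 Hz.
f_beat = |257.5121 − 250.0| = 7.51 Hz.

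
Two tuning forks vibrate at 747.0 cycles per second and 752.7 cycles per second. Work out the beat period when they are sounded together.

f_beat = |747.0 − 752.7| = 5.7 Hz.
Beat period T = 1 / f_beat = 1 / 5.7 s.

0.175 s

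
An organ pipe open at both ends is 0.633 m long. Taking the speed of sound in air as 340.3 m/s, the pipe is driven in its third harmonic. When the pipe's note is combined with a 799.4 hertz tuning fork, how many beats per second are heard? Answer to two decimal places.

Open pipe: f_n = n·v/(2L) = 3·340.3/(2·0.633) = 806.3981 Hz.
f_beat = |806.3981 − 799.4| = 7.00 Hz.

7.00 Hz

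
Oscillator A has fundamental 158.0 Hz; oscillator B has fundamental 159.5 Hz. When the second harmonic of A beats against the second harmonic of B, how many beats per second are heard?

3.0 Hz

Second harmonic of the first: 2·158.0 = 316.0 Hz.
Second harmonic of the second: 2·159.5 = 319.0 Hz.
f_beat = |316.0 − 319.0| = 3.0 Hz.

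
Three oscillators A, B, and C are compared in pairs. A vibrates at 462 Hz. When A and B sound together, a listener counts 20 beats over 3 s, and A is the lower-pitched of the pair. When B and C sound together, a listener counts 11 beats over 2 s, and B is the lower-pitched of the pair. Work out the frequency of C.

474.1667 Hz

A–B: Beat frequency = 20/3 = 6.6667 Hz.
B is above A, so f_B = 462 + 6.6667 = 468.6667 Hz.
B–C: Beat frequency = 11/2 = 5.5 Hz.
C is above B, so f_C = 468.6667 + 5.5 = 474.1667 Hz.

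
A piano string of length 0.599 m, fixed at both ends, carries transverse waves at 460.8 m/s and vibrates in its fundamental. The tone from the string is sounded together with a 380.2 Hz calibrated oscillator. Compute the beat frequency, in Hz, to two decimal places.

For a string fixed at both ends, f_n = n·v/(2L) = 1·460.8/(2·0.599) = 384.6411 Hz.
f_beat = |384.6411 − 380.2| = 4.44 Hz.

4.44 Hz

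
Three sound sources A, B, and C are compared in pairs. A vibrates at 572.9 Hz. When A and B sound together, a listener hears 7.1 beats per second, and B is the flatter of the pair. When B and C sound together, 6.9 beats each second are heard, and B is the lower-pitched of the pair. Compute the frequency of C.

B is below A, so f_B = 572.9 − 7.1 = 565.8 Hz.
C is above B, so f_C = 565.8 + 6.9 = 572.7 Hz.

572.7 Hz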